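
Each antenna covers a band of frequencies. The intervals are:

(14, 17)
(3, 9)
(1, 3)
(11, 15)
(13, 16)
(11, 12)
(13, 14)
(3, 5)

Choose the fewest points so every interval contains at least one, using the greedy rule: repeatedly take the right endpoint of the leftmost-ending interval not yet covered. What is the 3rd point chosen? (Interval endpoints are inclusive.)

Sorted: [1,3] [3,5] [3,9] [11,12] [13,14] [11,15] [13,16] [14,17]
{[1,3],[3,5],[3,9]} hit by 3; {[11,12]} hit by 12; {[13,14],[11,15],[13,16],[14,17]} hit by 14.
Points: 3, 12, 14 (3 total).

14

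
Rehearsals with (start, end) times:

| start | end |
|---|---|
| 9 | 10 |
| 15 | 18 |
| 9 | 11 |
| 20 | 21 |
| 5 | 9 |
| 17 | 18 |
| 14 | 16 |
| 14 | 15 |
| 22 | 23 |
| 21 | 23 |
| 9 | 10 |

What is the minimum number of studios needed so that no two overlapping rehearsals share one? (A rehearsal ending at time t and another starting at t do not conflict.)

Count concurrent intervals with a sweep; the peak is the room count.
starts: [5, 9, 9, 9, 14, 14, 15, 17, 20, 21, 22]
ends:   [9, 10, 10, 11, 15, 16, 18, 18, 21, 23, 23]
s5→1 e9→0 s9→1 s9→2 s9→3  — peak 3.

3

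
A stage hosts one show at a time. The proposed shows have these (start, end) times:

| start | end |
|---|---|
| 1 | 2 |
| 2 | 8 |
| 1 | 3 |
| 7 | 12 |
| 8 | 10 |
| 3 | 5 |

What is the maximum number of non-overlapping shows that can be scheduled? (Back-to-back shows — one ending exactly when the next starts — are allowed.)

3

Order by finish time; keep every interval that doesn't clash with the previous kept one.
Sorted by end: (1,2)  (1,3)  (3,5)  (2,8)  (8,10)  (7,12)
take (1,2); take (3,5); take (8,10).
Selected 3 shows.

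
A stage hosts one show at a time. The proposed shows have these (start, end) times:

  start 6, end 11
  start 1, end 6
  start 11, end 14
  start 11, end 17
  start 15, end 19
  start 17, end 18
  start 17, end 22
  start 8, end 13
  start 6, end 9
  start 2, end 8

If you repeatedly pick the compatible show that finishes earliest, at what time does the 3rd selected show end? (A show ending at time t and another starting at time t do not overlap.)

14

Greedy by earliest finish: after sorting by end time, pick each interval compatible with the last pick.
By end time: (1,6), (2,8), (6,9), (6,11), (8,13), (11,14), (11,17), (17,18), (15,19), (17,22).
Pick (1,6); next start ≥ 6 → (6,9); next start ≥ 9 → (11,14); next start ≥ 14 → (17,18).
Selected: (1,6) (6,9) (11,14) (17,18)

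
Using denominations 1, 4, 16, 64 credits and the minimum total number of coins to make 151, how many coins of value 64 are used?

Use the largest denomination that fits, subtract, and repeat.
151 = 2×64 + 1×16 + 1×4 + 3×1
Count of 64: 2

2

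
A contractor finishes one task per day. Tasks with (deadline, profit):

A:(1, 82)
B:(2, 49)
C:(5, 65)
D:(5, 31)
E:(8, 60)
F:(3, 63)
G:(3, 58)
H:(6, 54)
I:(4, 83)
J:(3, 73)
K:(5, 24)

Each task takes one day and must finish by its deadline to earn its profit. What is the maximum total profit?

By profit: I(d4,83), A(d1,82), J(d3,73), C(d5,65), F(d3,63), E(d8,60), G(d3,58), H(d6,54), B(d2,49), D(d5,31), K(d5,24)
I→slot 4; A→slot 1; J→slot 3; C→slot 5; F→slot 2; E→slot 8; G skipped; H→slot 6; B skipped; D skipped; K skipped.
Profit = 82 + 63 + 73 + 83 + 65 + 54 + 60 = 480

480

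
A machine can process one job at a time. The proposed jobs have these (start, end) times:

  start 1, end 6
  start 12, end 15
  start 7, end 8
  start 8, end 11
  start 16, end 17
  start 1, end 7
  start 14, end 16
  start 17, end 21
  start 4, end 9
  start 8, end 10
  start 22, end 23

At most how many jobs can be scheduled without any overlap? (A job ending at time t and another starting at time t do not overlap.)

7

Sorted by end: (1,6)  (1,7)  (7,8)  (4,9)  (8,10)  (8,11)  (12,15)  (14,16)  (16,17)  (17,21)  (22,23)
take (1,6); skip (1,7); take (7,8); take (8,10); take (12,15); take (16,17); take (17,21); take (22,23).
Selected 7 jobs.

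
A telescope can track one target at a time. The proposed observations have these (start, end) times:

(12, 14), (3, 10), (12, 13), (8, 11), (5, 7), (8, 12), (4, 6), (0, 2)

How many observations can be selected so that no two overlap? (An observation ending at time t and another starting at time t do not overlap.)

4

Sort by end time and greedily take each interval whose start is ≥ the last chosen end.
Sorted by end: (0,2)  (4,6)  (5,7)  (3,10)  (8,11)  (8,12)  (12,13)  (12,14)
take (0,2); take (4,6); take (8,11); skip (8,12); take (12,13).
Selected 4 observations.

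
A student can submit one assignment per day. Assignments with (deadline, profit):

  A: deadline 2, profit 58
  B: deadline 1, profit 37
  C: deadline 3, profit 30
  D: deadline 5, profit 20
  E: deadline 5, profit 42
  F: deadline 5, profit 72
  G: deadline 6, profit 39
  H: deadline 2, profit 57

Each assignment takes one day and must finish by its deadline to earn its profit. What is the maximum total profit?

Sort by profit descending; place each in the latest free slot ≤ its deadline.
By profit: F(d5,72), A(d2,58), H(d2,57), E(d5,42), G(d6,39), B(d1,37), C(d3,30), D(d5,20)
F→slot 5; A→slot 2; H→slot 1; E→slot 4; G→slot 6; B skipped; C→slot 3; D skipped.
Profit = 57 + 58 + 30 + 42 + 72 + 39 = 298

298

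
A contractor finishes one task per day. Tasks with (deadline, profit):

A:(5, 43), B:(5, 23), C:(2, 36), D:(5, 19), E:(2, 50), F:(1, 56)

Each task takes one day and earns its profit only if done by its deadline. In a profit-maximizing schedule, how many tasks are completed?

5

Sort by profit descending; place each in the latest free slot ≤ its deadline.
Profit order: F=56 E=50 A=43 C=36 B=23 D=19
Assign: F→slot 1, E→slot 2, A→slot 5, C skipped, B→slot 4, D→slot 3.
Slots: [1:F] [2:E] [3:D] [4:B] [5:A]
5 of 6 scheduled.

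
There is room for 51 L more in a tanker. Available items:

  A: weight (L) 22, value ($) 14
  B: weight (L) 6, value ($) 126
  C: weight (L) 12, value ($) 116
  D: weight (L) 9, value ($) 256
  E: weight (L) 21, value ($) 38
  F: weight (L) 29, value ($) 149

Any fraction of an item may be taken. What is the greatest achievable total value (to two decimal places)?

621.31

Order: D (256/9=28.44) > B (126/6=21.00) > C (116/12=9.67) > F (149/29=5.14) > E (38/21=1.81) > A (14/22=0.64)
Fill: take D (9 @ 256) → take B (6 @ 126) → take C (12 @ 116) → take 24/29 of F → 123.31; 51/51 used.
Total value = 621.31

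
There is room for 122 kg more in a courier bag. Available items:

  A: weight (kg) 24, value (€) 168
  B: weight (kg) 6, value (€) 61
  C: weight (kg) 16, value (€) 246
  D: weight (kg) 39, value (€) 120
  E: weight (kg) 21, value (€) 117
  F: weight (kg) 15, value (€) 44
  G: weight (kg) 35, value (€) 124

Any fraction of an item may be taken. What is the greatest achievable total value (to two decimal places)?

777.54

Greedy by value/weight ratio, highest first.
Ratios (sorted): C 15.38, B 10.17, A 7.00, E 5.57, G 3.54, D 3.08, F 2.93
take C (16 @ 246); take B (6 @ 61); take A (24 @ 168); take E (21 @ 117); take G (35 @ 124); take 20/39 of D → 61.54. Capacity used 122/122.
Total value = 777.54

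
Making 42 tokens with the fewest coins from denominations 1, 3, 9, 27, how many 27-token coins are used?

1

42 = 1×27 + 1×9 + 2×3
Count of 27: 1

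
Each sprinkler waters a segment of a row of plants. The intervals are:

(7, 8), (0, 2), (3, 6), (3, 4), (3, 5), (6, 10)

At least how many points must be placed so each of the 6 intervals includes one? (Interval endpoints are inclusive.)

3

Sorted: [0,2] [3,4] [3,5] [3,6] [7,8] [6,10]
{[0,2]} hit by 2; {[3,4],[3,5],[3,6]} hit by 4; {[7,8],[6,10]} hit by 8.
Points: 2, 4, 8 (3 total).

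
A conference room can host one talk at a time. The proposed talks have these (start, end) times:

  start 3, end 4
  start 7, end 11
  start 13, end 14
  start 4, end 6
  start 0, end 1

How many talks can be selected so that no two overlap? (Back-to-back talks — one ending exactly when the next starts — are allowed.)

5

By end time: (0,1), (3,4), (4,6), (7,11), (13,14).
Pick (0,1); next start ≥ 1 → (3,4); next start ≥ 4 → (4,6); next start ≥ 6 → (7,11); next start ≥ 11 → (13,14).
Selected 5 talks.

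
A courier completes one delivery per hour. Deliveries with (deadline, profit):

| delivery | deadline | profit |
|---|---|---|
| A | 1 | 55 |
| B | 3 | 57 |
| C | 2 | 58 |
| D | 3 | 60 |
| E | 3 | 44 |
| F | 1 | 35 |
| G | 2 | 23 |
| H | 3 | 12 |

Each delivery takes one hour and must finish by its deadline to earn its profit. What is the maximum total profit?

175

By profit: D(d3,60), C(d2,58), B(d3,57), A(d1,55), E(d3,44), F(d1,35), G(d2,23), H(d3,12)
D→slot 3; C→slot 2; B→slot 1; A skipped; E skipped; F skipped; G skipped; H skipped.
Profit = 57 + 58 + 60 = 175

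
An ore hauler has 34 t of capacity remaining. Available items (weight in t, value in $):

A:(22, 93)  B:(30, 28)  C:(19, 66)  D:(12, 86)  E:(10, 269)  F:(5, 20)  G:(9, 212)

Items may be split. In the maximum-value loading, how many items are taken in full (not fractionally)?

3

Greedy by value/weight ratio, highest first.
Ratios (sorted): E 26.90, G 23.56, D 7.17, A 4.23, F 4.00, C 3.47, B 0.93
take E (10 @ 269); take G (9 @ 212); take D (12 @ 86); take 3/22 of A → 12.68. Capacity used 34/34.
3 item(s) taken whole; one partial (take 3/22 of A).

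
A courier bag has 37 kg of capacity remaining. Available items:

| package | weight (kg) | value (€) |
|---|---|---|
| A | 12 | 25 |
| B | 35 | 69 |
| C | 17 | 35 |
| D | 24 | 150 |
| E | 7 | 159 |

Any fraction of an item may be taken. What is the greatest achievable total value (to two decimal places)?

Greedy by value/weight ratio, highest first.
Ratios (sorted): E 22.71, D 6.25, A 2.08, C 2.06, B 1.97
take E (7 @ 159); take D (24 @ 150); take 6/12 of A → 12.50. Capacity used 37/37.
Total value = 321.50

321.50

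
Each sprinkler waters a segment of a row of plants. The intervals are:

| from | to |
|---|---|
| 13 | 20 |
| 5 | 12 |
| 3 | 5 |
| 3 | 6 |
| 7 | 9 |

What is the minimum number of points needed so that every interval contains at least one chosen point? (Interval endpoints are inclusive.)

By right end: [3,5]  [3,6]  [7,9]  [5,12]  [13,20]
[3,5] uncovered → point at 5; [7,9] uncovered → point at 9; [13,20] uncovered → point at 20.
Points: 5, 9, 20 (3 total).

3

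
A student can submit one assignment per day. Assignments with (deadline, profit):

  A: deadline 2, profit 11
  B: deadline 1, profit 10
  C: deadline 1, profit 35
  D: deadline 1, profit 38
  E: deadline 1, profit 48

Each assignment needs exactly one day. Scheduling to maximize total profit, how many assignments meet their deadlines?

Sort by profit descending; place each in the latest free slot ≤ its deadline.
Profit order: E=48 D=38 C=35 A=11 B=10
Assign: E→slot 1, D skipped, C skipped, A→slot 2, B skipped.
Slots: [1:E] [2:A]
2 of 5 scheduled.

2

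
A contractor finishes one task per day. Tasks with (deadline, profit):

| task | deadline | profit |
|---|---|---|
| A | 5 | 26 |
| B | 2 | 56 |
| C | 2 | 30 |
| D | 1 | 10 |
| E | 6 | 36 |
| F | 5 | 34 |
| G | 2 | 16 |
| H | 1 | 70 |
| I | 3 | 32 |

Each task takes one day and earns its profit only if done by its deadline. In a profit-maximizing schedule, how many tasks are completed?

6

Profit order: H=70 B=56 E=36 F=34 I=32 C=30 A=26 G=16 D=10
Assign: H→slot 1, B→slot 2, E→slot 6, F→slot 5, I→slot 3, C skipped, A→slot 4, G skipped, D skipped.
Slots: [1:H] [2:B] [3:I] [4:A] [5:F] [6:E]
6 of 9 scheduled.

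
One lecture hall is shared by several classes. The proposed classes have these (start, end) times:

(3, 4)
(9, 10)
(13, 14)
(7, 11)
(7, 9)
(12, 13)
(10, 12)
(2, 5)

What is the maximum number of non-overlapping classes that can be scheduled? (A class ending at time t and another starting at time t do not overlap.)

6

Sorted by end: (3,4)  (2,5)  (7,9)  (9,10)  (7,11)  (10,12)  (12,13)  (13,14)
take (3,4); take (7,9); take (9,10); take (10,12); take (12,13); take (13,14).
Selected 6 classes.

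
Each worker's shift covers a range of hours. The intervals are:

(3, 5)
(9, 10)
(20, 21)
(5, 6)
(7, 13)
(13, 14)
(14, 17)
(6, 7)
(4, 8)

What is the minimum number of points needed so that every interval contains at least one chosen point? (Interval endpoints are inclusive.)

Process intervals by earliest right end; each time one isn't hit yet, stab at its right endpoint.
Sorted: [3,5] [5,6] [6,7] [4,8] [9,10] [7,13] [13,14] [14,17] [20,21]
{[3,5],[5,6]} hit by 5; {[6,7],[4,8]} hit by 7; {[9,10],[7,13]} hit by 10; {[13,14],[14,17]} hit by 14; {[20,21]} hit by 21.
Points: 5, 7, 10, 14, 21 (5 total).

5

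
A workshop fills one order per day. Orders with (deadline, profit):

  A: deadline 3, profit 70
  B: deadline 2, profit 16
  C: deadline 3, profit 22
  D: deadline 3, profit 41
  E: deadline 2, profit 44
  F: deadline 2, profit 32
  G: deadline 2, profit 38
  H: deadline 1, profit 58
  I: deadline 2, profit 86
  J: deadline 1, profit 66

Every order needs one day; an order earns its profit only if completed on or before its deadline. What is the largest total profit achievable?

Profit order: I=86 A=70 J=66 H=58 E=44 D=41 G=38 F=32 C=22 B=16
Assign: I→slot 2, A→slot 3, J→slot 1, H skipped, E skipped, D skipped, G skipped, F skipped, C skipped, B skipped.
Slots: [1:J] [2:I] [3:A]
Profit = 66 + 86 + 70 = 222

222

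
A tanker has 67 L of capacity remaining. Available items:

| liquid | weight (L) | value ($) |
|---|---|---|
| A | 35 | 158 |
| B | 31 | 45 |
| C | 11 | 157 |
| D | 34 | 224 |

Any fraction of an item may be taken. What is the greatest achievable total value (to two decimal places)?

Greedy by value/weight ratio, highest first.
Order: C (157/11=14.27) > D (224/34=6.59) > A (158/35=4.51) > B (45/31=1.45)
Fill: take C (11 @ 157) → take D (34 @ 224) → take 22/35 of A → 99.31; 67/67 used.
Total value = 480.31

480.31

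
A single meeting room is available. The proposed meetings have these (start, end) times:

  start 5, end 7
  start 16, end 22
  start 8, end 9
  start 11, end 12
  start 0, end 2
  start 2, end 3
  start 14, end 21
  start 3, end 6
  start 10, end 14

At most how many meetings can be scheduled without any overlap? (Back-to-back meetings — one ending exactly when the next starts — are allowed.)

Sort by end time and greedily take each interval whose start is ≥ the last chosen end.
By end time: (0,2), (2,3), (3,6), (5,7), (8,9), (11,12), (10,14), (14,21), (16,22).
Pick (0,2); next start ≥ 2 → (2,3); next start ≥ 3 → (3,6); next start ≥ 6 → (8,9); next start ≥ 9 → (11,12); next start ≥ 12 → (14,21).
Selected 6 meetings.

6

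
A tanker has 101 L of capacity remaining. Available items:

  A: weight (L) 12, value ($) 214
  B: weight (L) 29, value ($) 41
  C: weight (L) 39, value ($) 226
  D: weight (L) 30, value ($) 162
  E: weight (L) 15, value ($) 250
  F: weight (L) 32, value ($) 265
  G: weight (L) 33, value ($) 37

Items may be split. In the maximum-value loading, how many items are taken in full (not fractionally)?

4

Order: A (214/12=17.83) > E (250/15=16.67) > F (265/32=8.28) > C (226/39=5.79) > D (162/30=5.40) > B (41/29=1.41) > G (37/33=1.12)
Fill: take A (12 @ 214) → take E (15 @ 250) → take F (32 @ 265) → take C (39 @ 226) → take 3/30 of D → 16.20; 101/101 used.
4 item(s) taken whole; one partial (take 3/30 of D).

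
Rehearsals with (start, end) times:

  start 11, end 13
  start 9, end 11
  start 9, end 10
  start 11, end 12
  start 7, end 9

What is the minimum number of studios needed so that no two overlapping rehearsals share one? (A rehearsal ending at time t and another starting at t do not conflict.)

Count concurrent intervals with a sweep; the peak is the room count.
starts: [7, 9, 9, 11, 11]
ends:   [9, 10, 11, 12, 13]
s7→1 e9→0 s9→1 s9→2  — peak 2.

2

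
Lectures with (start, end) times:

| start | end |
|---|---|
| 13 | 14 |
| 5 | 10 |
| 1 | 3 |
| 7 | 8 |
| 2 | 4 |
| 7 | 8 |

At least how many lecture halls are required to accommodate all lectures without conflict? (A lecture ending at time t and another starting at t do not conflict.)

3

Count concurrent intervals with a sweep; the peak is the room count.
Events (time:±→running): 1:+→1 2:+→2 3:-→1 4:-→0 5:+→1 7:+→2 7:+→3 … peak 3.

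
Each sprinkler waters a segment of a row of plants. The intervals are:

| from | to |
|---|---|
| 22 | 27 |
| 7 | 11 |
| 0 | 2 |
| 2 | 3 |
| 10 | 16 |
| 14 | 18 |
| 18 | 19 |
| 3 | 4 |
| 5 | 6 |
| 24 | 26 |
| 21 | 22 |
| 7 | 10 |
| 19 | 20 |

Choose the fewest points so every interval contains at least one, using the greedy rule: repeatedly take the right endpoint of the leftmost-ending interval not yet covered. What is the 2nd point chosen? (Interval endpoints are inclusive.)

Sorted: [0,2] [2,3] [3,4] [5,6] [7,10] [7,11] [10,16] [14,18] [18,19] [19,20] [21,22] [24,26] [22,27]
{[0,2],[2,3]} hit by 2; {[3,4]} hit by 4; {[5,6]} hit by 6; {[7,10],[7,11],[10,16]} hit by 10; {[14,18],[18,19]} hit by 18; {[19,20]} hit by 20; {[21,22]} hit by 22; {[24,26],[22,27]} hit by 26.
Points: 2, 4, 6, 10, 18, 20, 22, 26 (8 total).

4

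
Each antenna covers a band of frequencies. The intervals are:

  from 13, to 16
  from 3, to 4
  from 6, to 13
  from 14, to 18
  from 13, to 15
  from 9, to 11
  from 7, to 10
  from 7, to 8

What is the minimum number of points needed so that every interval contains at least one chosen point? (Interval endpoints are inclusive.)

Process intervals by earliest right end; each time one isn't hit yet, stab at its right endpoint.
Sorted: [3,4] [7,8] [7,10] [9,11] [6,13] [13,15] [13,16] [14,18]
{[3,4]} hit by 4; {[7,8],[7,10]} hit by 8; {[9,11],[6,13]} hit by 11; {[13,15],[13,16],[14,18]} hit by 15.
Points: 4, 8, 11, 15 (4 total).

4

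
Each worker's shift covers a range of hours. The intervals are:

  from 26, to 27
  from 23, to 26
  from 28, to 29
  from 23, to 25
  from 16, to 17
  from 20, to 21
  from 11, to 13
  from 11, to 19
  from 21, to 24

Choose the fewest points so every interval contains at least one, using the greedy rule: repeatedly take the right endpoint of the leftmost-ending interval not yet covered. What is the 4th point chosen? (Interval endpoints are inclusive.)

Sort by right endpoint; whenever an interval is uncovered, place a point at its right end.
Sorted: [11,13] [16,17] [11,19] [20,21] [21,24] [23,25] [23,26] [26,27] [28,29]
{[11,13]} hit by 13; {[16,17],[11,19]} hit by 17; {[20,21],[21,24]} hit by 21; {[23,25],[23,26]} hit by 25; {[26,27]} hit by 27; {[28,29]} hit by 29.
Points: 13, 17, 21, 25, 27, 29 (6 total).

25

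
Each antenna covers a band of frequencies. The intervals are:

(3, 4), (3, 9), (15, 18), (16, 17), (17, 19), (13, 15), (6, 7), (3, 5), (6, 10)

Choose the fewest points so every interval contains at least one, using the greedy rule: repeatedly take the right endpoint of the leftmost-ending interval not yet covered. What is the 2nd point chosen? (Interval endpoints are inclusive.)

7

Sorted: [3,4] [3,5] [6,7] [3,9] [6,10] [13,15] [16,17] [15,18] [17,19]
{[3,4],[3,5]} hit by 4; {[6,7],[3,9],[6,10]} hit by 7; {[13,15]} hit by 15; {[16,17],[15,18],[17,19]} hit by 17.
Points: 4, 7, 15, 17 (4 total).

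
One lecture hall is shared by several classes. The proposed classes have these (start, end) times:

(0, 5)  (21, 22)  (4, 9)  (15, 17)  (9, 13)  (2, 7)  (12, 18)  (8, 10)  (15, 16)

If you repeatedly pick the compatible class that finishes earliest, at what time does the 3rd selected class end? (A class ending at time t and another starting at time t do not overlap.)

Sort by end time and greedily take each interval whose start is ≥ the last chosen end.
By end time: (0,5), (2,7), (4,9), (8,10), (9,13), (15,16), (15,17), (12,18), (21,22).
Pick (0,5); next start ≥ 5 → (8,10); next start ≥ 10 → (15,16); next start ≥ 16 → (21,22).
Selected: (0,5) (8,10) (15,16) (21,22)

16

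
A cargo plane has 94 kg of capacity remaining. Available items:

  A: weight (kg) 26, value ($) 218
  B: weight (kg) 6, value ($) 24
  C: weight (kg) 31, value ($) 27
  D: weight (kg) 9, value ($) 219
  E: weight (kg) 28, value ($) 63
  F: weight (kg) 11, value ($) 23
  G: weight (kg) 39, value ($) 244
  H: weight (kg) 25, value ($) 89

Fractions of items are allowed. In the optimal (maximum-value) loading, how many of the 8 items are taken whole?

4

Ratios (sorted): D 24.33, A 8.38, G 6.26, B 4.00, H 3.56, E 2.25, F 2.09, C 0.87
take D (9 @ 219); take A (26 @ 218); take G (39 @ 244); take B (6 @ 24); take 14/25 of H → 49.84. Capacity used 94/94.
4 item(s) taken whole; one partial (take 14/25 of H).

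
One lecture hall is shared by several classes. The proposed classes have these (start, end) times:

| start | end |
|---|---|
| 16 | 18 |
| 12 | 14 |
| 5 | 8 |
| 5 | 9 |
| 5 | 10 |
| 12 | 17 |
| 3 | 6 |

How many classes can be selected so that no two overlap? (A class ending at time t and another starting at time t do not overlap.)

Greedy by earliest finish: after sorting by end time, pick each interval compatible with the last pick.
Sorted by end: (3,6)  (5,8)  (5,9)  (5,10)  (12,14)  (12,17)  (16,18)
take (3,6); skip (5,10); take (12,14); take (16,18).
Selected 3 classes.

3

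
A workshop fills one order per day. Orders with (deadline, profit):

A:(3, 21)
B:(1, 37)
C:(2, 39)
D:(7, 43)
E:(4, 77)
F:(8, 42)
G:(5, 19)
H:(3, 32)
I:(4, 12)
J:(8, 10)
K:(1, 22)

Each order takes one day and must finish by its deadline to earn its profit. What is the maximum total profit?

299

Sort by profit descending; place each in the latest free slot ≤ its deadline.
Profit order: E=77 D=43 F=42 C=39 B=37 H=32 K=22 A=21 G=19 I=12 J=10
Assign: E→slot 4, D→slot 7, F→slot 8, C→slot 2, B→slot 1, H→slot 3, K skipped, A skipped, G→slot 5, I skipped, J→slot 6.
Slots: [1:B] [2:C] [3:H] [4:E] [5:G] [6:J] [7:D] [8:F]
Profit = 37 + 39 + 32 + 77 + 19 + 10 + 43 + 42 = 299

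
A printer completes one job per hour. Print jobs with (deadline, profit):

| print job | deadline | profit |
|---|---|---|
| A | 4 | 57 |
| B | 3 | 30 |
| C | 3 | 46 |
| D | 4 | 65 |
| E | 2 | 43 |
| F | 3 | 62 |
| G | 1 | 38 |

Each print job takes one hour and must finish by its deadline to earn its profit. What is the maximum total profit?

230

Take jobs in profit order; each goes to the latest open slot no later than its deadline.
By profit: D(d4,65), F(d3,62), A(d4,57), C(d3,46), E(d2,43), G(d1,38), B(d3,30)
D→slot 4; F→slot 3; A→slot 2; C→slot 1; E skipped; G skipped; B skipped.
Profit = 46 + 57 + 62 + 65 = 230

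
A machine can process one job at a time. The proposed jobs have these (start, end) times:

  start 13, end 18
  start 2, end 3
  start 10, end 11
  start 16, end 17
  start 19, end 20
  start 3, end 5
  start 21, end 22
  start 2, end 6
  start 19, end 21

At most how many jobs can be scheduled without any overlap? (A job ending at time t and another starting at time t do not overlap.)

Greedy by earliest finish: after sorting by end time, pick each interval compatible with the last pick.
Sorted by end: (2,3)  (3,5)  (2,6)  (10,11)  (16,17)  (13,18)  (19,20)  (19,21)  (21,22)
take (2,3); take (3,5); take (10,11); take (16,17); skip (13,18); take (19,20); skip (19,21); take (21,22).
Selected 6 jobs.

6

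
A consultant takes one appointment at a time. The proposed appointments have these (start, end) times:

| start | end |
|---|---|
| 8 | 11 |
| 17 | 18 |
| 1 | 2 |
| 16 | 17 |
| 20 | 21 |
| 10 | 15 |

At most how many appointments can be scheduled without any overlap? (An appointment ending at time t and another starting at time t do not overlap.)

Sort by end time and greedily take each interval whose start is ≥ the last chosen end.
Sorted by end: (1,2)  (8,11)  (10,15)  (16,17)  (17,18)  (20,21)
take (1,2); take (8,11); skip (10,15); take (16,17); take (17,18); take (20,21).
Selected 5 appointments.

5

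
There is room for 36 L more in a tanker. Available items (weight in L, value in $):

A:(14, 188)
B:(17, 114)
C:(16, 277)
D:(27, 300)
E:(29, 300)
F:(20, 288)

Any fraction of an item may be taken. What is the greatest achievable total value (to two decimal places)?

Order: C (277/16=17.31) > F (288/20=14.40) > A (188/14=13.43) > D (300/27=11.11) > E (300/29=10.34) > B (114/17=6.71)
Fill: take C (16 @ 277) → take F (20 @ 288); 36/36 used.
Total value = 565.00

565.00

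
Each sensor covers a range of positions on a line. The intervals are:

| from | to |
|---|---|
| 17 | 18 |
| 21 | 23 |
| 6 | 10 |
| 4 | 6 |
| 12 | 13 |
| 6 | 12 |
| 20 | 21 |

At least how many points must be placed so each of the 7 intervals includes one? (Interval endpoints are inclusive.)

Process intervals by earliest right end; each time one isn't hit yet, stab at its right endpoint.
By right end: [4,6]  [6,10]  [6,12]  [12,13]  [17,18]  [20,21]  [21,23]
[4,6] uncovered → point at 6; [12,13] uncovered → point at 13; [17,18] uncovered → point at 18; [20,21] uncovered → point at 21.
Points: 6, 13, 18, 21 (4 total).

4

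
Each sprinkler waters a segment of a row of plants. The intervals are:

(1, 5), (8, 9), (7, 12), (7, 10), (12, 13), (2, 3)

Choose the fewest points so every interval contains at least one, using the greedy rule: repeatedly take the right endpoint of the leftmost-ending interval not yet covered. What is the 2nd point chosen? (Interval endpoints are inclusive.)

Sorted: [2,3] [1,5] [8,9] [7,10] [7,12] [12,13]
{[2,3],[1,5]} hit by 3; {[8,9],[7,10],[7,12]} hit by 9; {[12,13]} hit by 13.
Points: 3, 9, 13 (3 total).

9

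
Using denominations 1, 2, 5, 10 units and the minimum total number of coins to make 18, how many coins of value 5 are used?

1

Greedy: take as many of the largest coin as possible, then repeat with the remainder.
18 = 1×10 + 1×5 + 1×2 + 1×1
Count of 5: 1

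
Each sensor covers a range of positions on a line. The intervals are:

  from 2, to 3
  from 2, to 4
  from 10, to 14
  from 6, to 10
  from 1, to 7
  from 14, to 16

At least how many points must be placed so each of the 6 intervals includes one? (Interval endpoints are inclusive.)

Sorted: [2,3] [2,4] [1,7] [6,10] [10,14] [14,16]
{[2,3],[2,4],[1,7]} hit by 3; {[6,10],[10,14]} hit by 10; {[14,16]} hit by 16.
Points: 3, 10, 16 (3 total).

3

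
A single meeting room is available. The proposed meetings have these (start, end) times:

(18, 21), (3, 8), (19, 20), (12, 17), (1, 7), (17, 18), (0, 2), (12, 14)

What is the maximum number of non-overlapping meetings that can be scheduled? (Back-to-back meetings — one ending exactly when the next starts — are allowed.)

Greedy by earliest finish: after sorting by end time, pick each interval compatible with the last pick.
By end time: (0,2), (1,7), (3,8), (12,14), (12,17), (17,18), (19,20), (18,21).
Pick (0,2); next start ≥ 2 → (3,8); next start ≥ 8 → (12,14); next start ≥ 14 → (17,18); next start ≥ 18 → (19,20).
Selected 5 meetings.

5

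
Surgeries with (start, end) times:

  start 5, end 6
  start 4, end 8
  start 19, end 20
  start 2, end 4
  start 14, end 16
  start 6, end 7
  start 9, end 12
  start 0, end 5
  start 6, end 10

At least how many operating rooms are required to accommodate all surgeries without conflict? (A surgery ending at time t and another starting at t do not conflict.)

3

starts: [0, 2, 4, 5, 6, 6, 9, 14, 19]
ends:   [4, 5, 6, 7, 8, 10, 12, 16, 20]
s0→1 s2→2 e4→1 s4→2 e5→1 s5→2 e6→1 s6→2 s6→3  — peak 3.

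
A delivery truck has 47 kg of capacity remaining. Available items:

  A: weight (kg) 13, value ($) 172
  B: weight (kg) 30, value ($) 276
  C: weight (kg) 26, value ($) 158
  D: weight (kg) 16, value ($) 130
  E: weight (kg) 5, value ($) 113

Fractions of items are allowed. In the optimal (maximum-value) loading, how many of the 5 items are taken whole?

2

Greedy by value/weight ratio, highest first.
Order: E (113/5=22.60) > A (172/13=13.23) > B (276/30=9.20) > D (130/16=8.12) > C (158/26=6.08)
Fill: take E (5 @ 113) → take A (13 @ 172) → take 29/30 of B → 266.80; 47/47 used.
2 item(s) taken whole; one partial (take 29/30 of B).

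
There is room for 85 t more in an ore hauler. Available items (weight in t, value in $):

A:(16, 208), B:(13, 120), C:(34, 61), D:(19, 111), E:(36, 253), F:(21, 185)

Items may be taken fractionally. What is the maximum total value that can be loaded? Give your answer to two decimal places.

758.97

Ratios (sorted): A 13.00, B 9.23, F 8.81, E 7.03, D 5.84, C 1.79
take A (16 @ 208); take B (13 @ 120); take F (21 @ 185); take 35/36 of E → 245.97. Capacity used 85/85.
Total value = 758.97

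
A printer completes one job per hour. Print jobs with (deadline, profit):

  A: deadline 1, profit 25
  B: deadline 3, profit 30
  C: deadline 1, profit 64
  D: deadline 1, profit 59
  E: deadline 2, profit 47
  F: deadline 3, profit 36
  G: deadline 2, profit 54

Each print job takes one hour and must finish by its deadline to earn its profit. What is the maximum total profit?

154

Sort by profit descending; place each in the latest free slot ≤ its deadline.
By profit: C(d1,64), D(d1,59), G(d2,54), E(d2,47), F(d3,36), B(d3,30), A(d1,25)
C→slot 1; D skipped; G→slot 2; E skipped; F→slot 3; B skipped; A skipped.
Profit = 64 + 54 + 36 = 154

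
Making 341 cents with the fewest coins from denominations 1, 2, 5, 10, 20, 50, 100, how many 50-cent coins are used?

0

Greedy: take as many of the largest coin as possible, then repeat with the remainder.
341 = 3×100 + 2×20 + 1×1
Count of 50: 0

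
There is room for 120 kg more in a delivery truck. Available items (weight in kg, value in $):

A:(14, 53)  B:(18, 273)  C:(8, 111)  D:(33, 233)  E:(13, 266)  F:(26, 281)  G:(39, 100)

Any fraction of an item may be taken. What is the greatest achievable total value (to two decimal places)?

Sort by value per unit weight and fill in that order.
Ratios (sorted): E 20.46, B 15.17, C 13.88, F 10.81, D 7.06, A 3.79, G 2.56
take E (13 @ 266); take B (18 @ 273); take C (8 @ 111); take F (26 @ 281); take D (33 @ 233); take A (14 @ 53); take 8/39 of G → 20.51. Capacity used 120/120.
Total value = 1237.51

1237.51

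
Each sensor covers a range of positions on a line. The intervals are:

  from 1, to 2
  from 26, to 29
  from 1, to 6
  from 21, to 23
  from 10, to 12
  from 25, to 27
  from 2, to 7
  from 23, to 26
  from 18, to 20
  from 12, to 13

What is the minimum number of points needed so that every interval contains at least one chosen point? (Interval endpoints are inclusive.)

5

Sorted: [1,2] [1,6] [2,7] [10,12] [12,13] [18,20] [21,23] [23,26] [25,27] [26,29]
{[1,2],[1,6],[2,7]} hit by 2; {[10,12],[12,13]} hit by 12; {[18,20]} hit by 20; {[21,23],[23,26]} hit by 23; {[25,27],[26,29]} hit by 27.
Points: 2, 12, 20, 23, 27 (5 total).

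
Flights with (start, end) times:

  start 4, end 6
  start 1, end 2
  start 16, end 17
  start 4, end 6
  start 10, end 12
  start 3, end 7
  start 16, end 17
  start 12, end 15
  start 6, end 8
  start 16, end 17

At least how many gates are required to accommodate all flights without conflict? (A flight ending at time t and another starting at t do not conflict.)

3

Count concurrent intervals with a sweep; the peak is the room count.
starts: [1, 3, 4, 4, 6, 10, 12, 16, 16, 16]
ends:   [2, 6, 6, 7, 8, 12, 15, 17, 17, 17]
s1→1 e2→0 s3→1 s4→2 s4→3  — peak 3.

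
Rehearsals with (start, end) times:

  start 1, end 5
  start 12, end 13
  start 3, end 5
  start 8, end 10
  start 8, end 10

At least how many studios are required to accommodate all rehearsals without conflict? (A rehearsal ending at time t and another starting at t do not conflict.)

2

Events (time:±→running): 1:+→1 3:+→2 … peak 2.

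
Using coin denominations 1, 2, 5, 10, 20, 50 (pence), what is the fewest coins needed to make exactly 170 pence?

4

Use the largest denomination that fits, subtract, and repeat.
170 = 3×50 + 1×20
Total coins = 3 + 1 = 4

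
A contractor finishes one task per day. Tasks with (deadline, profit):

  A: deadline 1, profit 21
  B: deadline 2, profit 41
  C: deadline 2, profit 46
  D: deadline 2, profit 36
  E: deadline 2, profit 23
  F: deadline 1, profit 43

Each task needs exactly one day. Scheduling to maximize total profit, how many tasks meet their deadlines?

Take jobs in profit order; each goes to the latest open slot no later than its deadline.
By profit: C(d2,46), F(d1,43), B(d2,41), D(d2,36), E(d2,23), A(d1,21)
C→slot 2; F→slot 1; B skipped; D skipped; E skipped; A skipped.
2 of 6 scheduled.

2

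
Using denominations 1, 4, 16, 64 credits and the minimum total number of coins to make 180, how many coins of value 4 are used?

Greedy: take as many of the largest coin as possible, then repeat with the remainder.
180 = 2×64 + 3×16 + 1×4
Count of 4: 1

1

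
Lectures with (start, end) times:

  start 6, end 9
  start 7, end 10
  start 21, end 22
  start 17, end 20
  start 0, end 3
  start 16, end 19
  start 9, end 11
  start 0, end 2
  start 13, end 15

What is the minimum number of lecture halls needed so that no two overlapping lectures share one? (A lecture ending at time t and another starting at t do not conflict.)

2

Count concurrent intervals with a sweep; the peak is the room count.
Events (time:±→running): 0:+→1 0:+→2 … peak 2.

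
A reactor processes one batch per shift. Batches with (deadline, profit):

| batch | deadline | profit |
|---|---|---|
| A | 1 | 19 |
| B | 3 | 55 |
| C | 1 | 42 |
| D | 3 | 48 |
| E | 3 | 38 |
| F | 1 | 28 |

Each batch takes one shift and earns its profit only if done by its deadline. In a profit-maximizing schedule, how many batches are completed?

3

By profit: B(d3,55), D(d3,48), C(d1,42), E(d3,38), F(d1,28), A(d1,19)
B→slot 3; D→slot 2; C→slot 1; E skipped; F skipped; A skipped.
3 of 6 scheduled.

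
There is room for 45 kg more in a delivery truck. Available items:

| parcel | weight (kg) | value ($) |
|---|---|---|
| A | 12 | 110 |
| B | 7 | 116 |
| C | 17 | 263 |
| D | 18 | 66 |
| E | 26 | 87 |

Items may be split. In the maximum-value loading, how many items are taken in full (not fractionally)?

Greedy by value/weight ratio, highest first.
Order: B (116/7=16.57) > C (263/17=15.47) > A (110/12=9.17) > D (66/18=3.67) > E (87/26=3.35)
Fill: take B (7 @ 116) → take C (17 @ 263) → take A (12 @ 110) → take 9/18 of D → 33.00; 45/45 used.
3 item(s) taken whole; one partial (take 9/18 of D).

3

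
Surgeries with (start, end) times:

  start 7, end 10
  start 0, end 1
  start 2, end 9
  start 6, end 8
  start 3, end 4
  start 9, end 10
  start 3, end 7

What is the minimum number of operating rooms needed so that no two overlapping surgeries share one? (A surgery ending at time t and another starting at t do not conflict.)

3

starts: [0, 2, 3, 3, 6, 7, 9]
ends:   [1, 4, 7, 8, 9, 10, 10]
s0→1 e1→0 s2→1 s3→2 s3→3  — peak 3.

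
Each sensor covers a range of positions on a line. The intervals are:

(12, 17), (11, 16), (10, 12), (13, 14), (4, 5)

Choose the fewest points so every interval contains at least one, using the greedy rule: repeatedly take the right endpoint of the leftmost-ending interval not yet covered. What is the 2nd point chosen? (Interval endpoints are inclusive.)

Process intervals by earliest right end; each time one isn't hit yet, stab at its right endpoint.
By right end: [4,5]  [10,12]  [13,14]  [11,16]  [12,17]
[4,5] uncovered → point at 5; [10,12] uncovered → point at 12; [13,14] uncovered → point at 14.
Points: 5, 12, 14 (3 total).

12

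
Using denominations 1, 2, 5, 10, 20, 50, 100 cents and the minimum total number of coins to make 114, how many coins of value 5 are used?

114 − 1×100→14 − 1×10→4 − 2×2→0
Count of 5: 0

0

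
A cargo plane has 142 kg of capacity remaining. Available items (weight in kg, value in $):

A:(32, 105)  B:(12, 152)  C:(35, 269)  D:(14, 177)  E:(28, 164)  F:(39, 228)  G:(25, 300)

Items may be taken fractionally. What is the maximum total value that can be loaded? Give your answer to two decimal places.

1225.69

Order: B (152/12=12.67) > D (177/14=12.64) > G (300/25=12.00) > C (269/35=7.69) > E (164/28=5.86) > F (228/39=5.85) > A (105/32=3.28)
Fill: take B (12 @ 152) → take D (14 @ 177) → take G (25 @ 300) → take C (35 @ 269) → take E (28 @ 164) → take 28/39 of F → 163.69; 142/142 used.
Total value = 1225.69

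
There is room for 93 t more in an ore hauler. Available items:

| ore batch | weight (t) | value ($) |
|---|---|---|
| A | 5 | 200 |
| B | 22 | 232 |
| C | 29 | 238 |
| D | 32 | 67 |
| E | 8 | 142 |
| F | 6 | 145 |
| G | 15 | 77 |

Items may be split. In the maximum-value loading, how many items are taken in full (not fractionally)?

Sort by value per unit weight and fill in that order.
Order: A (200/5=40.00) > F (145/6=24.17) > E (142/8=17.75) > B (232/22=10.55) > C (238/29=8.21) > G (77/15=5.13) > D (67/32=2.09)
Fill: take A (5 @ 200) → take F (6 @ 145) → take E (8 @ 142) → take B (22 @ 232) → take C (29 @ 238) → take G (15 @ 77) → take 8/32 of D → 16.75; 93/93 used.
6 item(s) taken whole; one partial (take 8/32 of D).

6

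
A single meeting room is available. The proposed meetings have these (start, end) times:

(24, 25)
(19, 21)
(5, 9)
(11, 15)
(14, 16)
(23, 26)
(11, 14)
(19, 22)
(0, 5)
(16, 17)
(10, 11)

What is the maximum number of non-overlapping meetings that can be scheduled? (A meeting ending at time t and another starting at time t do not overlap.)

Order by finish time; keep every interval that doesn't clash with the previous kept one.
Sorted by end: (0,5)  (5,9)  (10,11)  (11,14)  (11,15)  (14,16)  (16,17)  (19,21)  (19,22)  (24,25)  (23,26)
take (0,5); take (5,9); take (10,11); take (11,14); take (14,16); take (16,17); take (19,21); skip (19,22); take (24,25).
Selected 8 meetings.

8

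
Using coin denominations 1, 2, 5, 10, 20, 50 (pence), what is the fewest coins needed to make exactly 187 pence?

Greedy: take as many of the largest coin as possible, then repeat with the remainder.
187 − 3×50→37 − 1×20→17 − 1×10→7 − 1×5→2 − 1×2→0
Total coins = 3 + 1 + 1 + 1 + 1 = 7

7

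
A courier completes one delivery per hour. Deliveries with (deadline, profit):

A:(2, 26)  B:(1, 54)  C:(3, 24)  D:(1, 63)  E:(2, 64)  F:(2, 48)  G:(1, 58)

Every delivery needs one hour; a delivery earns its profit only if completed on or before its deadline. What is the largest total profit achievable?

151

Sort by profit descending; place each in the latest free slot ≤ its deadline.
Profit order: E=64 D=63 G=58 B=54 F=48 A=26 C=24
Assign: E→slot 2, D→slot 1, G skipped, B skipped, F skipped, A skipped, C→slot 3.
Slots: [1:D] [2:E] [3:C]
Profit = 63 + 64 + 24 = 151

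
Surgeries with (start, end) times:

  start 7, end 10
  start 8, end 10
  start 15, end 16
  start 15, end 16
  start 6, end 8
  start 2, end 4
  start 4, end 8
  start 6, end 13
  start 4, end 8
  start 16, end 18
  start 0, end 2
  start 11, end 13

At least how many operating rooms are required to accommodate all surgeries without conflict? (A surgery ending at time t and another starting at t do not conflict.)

5

starts: [0, 2, 4, 4, 6, 6, 7, 8, 11, 15, 15, 16]
ends:   [2, 4, 8, 8, 8, 10, 10, 13, 13, 16, 16, 18]
s0→1 e2→0 s2→1 e4→0 s4→1 s4→2 s6→3 s6→4 s7→5  — peak 5.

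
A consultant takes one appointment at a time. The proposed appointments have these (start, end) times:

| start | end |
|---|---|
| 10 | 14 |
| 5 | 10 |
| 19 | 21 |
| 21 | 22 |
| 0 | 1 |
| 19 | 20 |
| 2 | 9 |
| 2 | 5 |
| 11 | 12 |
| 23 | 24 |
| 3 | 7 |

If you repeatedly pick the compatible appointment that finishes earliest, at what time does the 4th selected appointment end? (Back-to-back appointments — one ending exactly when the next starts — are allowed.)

12

By end time: (0,1), (2,5), (3,7), (2,9), (5,10), (11,12), (10,14), (19,20), (19,21), (21,22), (23,24).
Pick (0,1); next start ≥ 1 → (2,5); next start ≥ 5 → (5,10); next start ≥ 10 → (11,12); next start ≥ 12 → (19,20); next start ≥ 20 → (21,22); next start ≥ 22 → (23,24).
Selected: (0,1) (2,5) (5,10) (11,12) (19,20) (21,22) (23,24)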